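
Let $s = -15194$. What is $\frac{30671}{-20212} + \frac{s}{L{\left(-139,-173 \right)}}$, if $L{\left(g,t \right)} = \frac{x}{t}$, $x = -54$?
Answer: $- \frac{26565075689}{545724} \approx -48679.0$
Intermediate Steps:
$L{\left(g,t \right)} = - \frac{54}{t}$
$\frac{30671}{-20212} + \frac{s}{L{\left(-139,-173 \right)}} = \frac{30671}{-20212} - \frac{15194}{\left(-54\right) \frac{1}{-173}} = 30671 \left(- \frac{1}{20212}\right) - \frac{15194}{\left(-54\right) \left(- \frac{1}{173}\right)} = - \frac{30671}{20212} - \frac{15194}{\frac{54}{173}} = - \frac{30671}{20212} - \frac{1314281}{27} = - \frac{26565075689}{545724}$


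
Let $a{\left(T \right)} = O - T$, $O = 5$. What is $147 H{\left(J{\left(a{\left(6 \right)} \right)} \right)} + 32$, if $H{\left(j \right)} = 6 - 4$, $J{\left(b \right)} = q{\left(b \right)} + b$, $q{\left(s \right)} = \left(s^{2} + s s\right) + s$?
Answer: $326$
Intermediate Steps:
$q{\left(s \right)} = s + 2 s^{2}$ ($q{\left(s \right)} = \left(s^{2} + s^{2}\right) + s = 2 s^{2} + s = s + 2 s^{2}$)
$a{\left(T \right)} = 5 - T$
$J{\left(b \right)} = b + b \left(1 + 2 b\right)$ ($J{\left(b \right)} = b \left(1 + 2 b\right) + b = b + b \left(1 + 2 b\right)$)
$H{\left(j \right)} = 2$ ($H{\left(j \right)} = 6 - 4 = 2$)
$147 H{\left(J{\left(a{\left(6 \right)} \right)} \right)} + 32 = 147 \cdot 2 + 32 = 294 + 32 = 326$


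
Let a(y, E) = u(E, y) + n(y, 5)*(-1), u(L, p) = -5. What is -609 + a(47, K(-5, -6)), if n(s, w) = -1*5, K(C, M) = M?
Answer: -609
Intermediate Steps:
n(s, w) = -5
a(y, E) = 0 (a(y, E) = -5 - 5*(-1) = -5 + 5 = 0)
-609 + a(47, K(-5, -6)) = -609 + 0 = -609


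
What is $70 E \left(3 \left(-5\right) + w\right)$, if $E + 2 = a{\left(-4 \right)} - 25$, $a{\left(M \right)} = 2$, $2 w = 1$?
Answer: $25375$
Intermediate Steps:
$w = \frac{1}{2}$ ($w = \frac{1}{2} \cdot 1 = \frac{1}{2} \approx 0.5$)
$E = -25$ ($E = -2 + \left(2 - 25\right) = -2 - 23 = -25$)
$70 E \left(3 \left(-5\right) + w\right) = 70 \left(-25\right) \left(3 \left(-5\right) + \frac{1}{2}\right) = - 1750 \left(-15 + \frac{1}{2}\right) = \left(-1750\right) \left(- \frac{29}{2}\right) = 25375$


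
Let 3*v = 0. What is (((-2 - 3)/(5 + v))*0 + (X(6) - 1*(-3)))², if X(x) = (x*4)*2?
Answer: 2601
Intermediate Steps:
v = 0 (v = (⅓)*0 = 0)
X(x) = 8*x (X(x) = (4*x)*2 = 8*x)
(((-2 - 3)/(5 + v))*0 + (X(6) - 1*(-3)))² = (((-2 - 3)/(5 + 0))*0 + (8*6 - 1*(-3)))² = (-5/5*0 + (48 + 3))² = (-5*⅕*0 + 51)² = (-1*0 + 51)² = (0 + 51)² = 51² = 2601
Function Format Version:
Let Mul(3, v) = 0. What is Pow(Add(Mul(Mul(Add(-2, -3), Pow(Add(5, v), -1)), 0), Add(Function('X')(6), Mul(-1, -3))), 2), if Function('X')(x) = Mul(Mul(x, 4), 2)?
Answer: 2601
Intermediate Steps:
v = 0 (v = Mul(Rational(1, 3), 0) = 0)
Function('X')(x) = Mul(8, x) (Function('X')(x) = Mul(Mul(4, x), 2) = Mul(8, x))
Pow(Add(Mul(Mul(Add(-2, -3), Pow(Add(5, v), -1)), 0), Add(Function('X')(6), Mul(-1, -3))), 2) = Pow(Add(Mul(Mul(Add(-2, -3), Pow(Add(5, 0), -1)), 0), Add(Mul(8, 6), Mul(-1, -3))), 2) = Pow(Add(Mul(Mul(-5, Pow(5, -1)), 0), Add(48, 3)), 2) = Pow(Add(Mul(Mul(-5, Rational(1, 5)), 0), 51), 2) = Pow(Add(Mul(-1, 0), 51), 2) = Pow(Add(0, 51), 2) = Pow(51, 2) = 2601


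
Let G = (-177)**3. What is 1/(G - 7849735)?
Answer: -1/13394968 ≈ -7.4655e-8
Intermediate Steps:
G = -5545233
1/(G - 7849735) = 1/(-5545233 - 7849735) = 1/(-13394968) = -1/13394968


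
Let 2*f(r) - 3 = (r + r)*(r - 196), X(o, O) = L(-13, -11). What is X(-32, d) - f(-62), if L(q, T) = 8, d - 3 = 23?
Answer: -31979/2 ≈ -15990.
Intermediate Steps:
d = 26 (d = 3 + 23 = 26)
X(o, O) = 8
f(r) = 3/2 + r*(-196 + r) (f(r) = 3/2 + ((r + r)*(r - 196))/2 = 3/2 + ((2*r)*(-196 + r))/2 = 3/2 + (2*r*(-196 + r))/2 = 3/2 + r*(-196 + r))
X(-32, d) - f(-62) = 8 - (3/2 + (-62)**2 - 196*(-62)) = 8 - (3/2 + 3844 + 12152) = 8 - 1*31995/2 = 8 - 31995/2 = -31979/2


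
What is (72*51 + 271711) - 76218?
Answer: 199165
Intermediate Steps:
(72*51 + 271711) - 76218 = (3672 + 271711) - 76218 = 275383 - 76218 = 199165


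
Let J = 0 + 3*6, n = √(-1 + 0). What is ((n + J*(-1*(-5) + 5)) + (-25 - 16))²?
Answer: (139 + I)² ≈ 19320.0 + 278.0*I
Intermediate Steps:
n = I (n = √(-1) = I ≈ 1.0*I)
J = 18 (J = 0 + 18 = 18)
((n + J*(-1*(-5) + 5)) + (-25 - 16))² = ((I + 18*(-1*(-5) + 5)) + (-25 - 16))² = ((I + 18*(5 + 5)) - 41)² = ((I + 18*10) - 41)² = ((I + 180) - 41)² = ((180 + I) - 41)² = (139 + I)²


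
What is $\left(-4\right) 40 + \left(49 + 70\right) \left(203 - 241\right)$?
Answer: $-4682$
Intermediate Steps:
$\left(-4\right) 40 + \left(49 + 70\right) \left(203 - 241\right) = -160 + 119 \left(-38\right) = -160 - 4522 = -4682$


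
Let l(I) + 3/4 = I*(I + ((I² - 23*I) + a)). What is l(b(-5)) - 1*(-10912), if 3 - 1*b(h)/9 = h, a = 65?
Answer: 1099165/4 ≈ 2.7479e+5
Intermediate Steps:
b(h) = 27 - 9*h
l(I) = -¾ + I*(65 + I² - 22*I) (l(I) = -¾ + I*(I + ((I² - 23*I) + 65)) = -¾ + I*(I + (65 + I² - 23*I)) = -¾ + I*(65 + I² - 22*I))
l(b(-5)) - 1*(-10912) = (-¾ + (27 - 9*(-5))³ - 22*(27 - 9*(-5))² + 65*(27 - 9*(-5))) - 1*(-10912) = (-¾ + (27 + 45)³ - 22*(27 + 45)² + 65*(27 + 45)) + 10912 = (-¾ + 72³ - 22*72² + 65*72) + 10912 = (-¾ + 373248 - 22*5184 + 4680) + 10912 = (-¾ + 373248 - 114048 + 4680) + 10912 = 1055517/4 + 10912 = 1099165/4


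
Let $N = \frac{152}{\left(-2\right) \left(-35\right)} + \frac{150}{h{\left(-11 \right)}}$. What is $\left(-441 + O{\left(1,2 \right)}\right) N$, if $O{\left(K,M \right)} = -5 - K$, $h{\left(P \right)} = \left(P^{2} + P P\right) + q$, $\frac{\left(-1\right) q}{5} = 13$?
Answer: $- \frac{2786598}{2065} \approx -1349.4$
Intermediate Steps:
$q = -65$ ($q = \left(-5\right) 13 = -65$)
$h{\left(P \right)} = -65 + 2 P^{2}$ ($h{\left(P \right)} = \left(P^{2} + P P\right) - 65 = \left(P^{2} + P^{2}\right) - 65 = 2 P^{2} - 65 = -65 + 2 P^{2}$)
$N = \frac{6234}{2065}$ ($N = \frac{152}{\left(-2\right) \left(-35\right)} + \frac{150}{-65 + 2 \left(-11\right)^{2}} = \frac{152}{70} + \frac{150}{-65 + 2 \cdot 121} = 152 \cdot \frac{1}{70} + \frac{150}{-65 + 242} = \frac{76}{35} + \frac{150}{177} = \frac{76}{35} + 150 \cdot \frac{1}{177} = \frac{76}{35} + \frac{50}{59} = \frac{6234}{2065} \approx 3.0189$)
$\left(-441 + O{\left(1,2 \right)}\right) N = \left(-441 - 6\right) \frac{6234}{2065} = \left(-447\right) \frac{6234}{2065} = - \frac{2786598}{2065}$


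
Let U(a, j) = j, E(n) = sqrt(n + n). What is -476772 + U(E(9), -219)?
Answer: -476991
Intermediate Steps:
E(n) = sqrt(2)*sqrt(n) (E(n) = sqrt(2*n) = sqrt(2)*sqrt(n))
-476772 + U(E(9), -219) = -476772 - 219 = -476991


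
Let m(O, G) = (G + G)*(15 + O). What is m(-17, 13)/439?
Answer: -52/439 ≈ -0.11845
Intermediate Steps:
m(O, G) = 2*G*(15 + O) (m(O, G) = (2*G)*(15 + O) = 2*G*(15 + O))
m(-17, 13)/439 = (2*13*(15 - 17))/439 = (2*13*(-2))*(1/439) = -52*1/439 = -52/439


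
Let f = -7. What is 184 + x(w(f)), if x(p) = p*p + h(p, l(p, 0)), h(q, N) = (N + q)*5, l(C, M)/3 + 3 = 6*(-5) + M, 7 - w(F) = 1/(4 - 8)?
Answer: -3555/16 ≈ -222.19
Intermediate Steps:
w(F) = 29/4 (w(F) = 7 - 1/(4 - 8) = 7 - 1/(-4) = 7 - 1*(-¼) = 7 + ¼ = 29/4)
l(C, M) = -99 + 3*M (l(C, M) = -9 + 3*(6*(-5) + M) = -9 + 3*(-30 + M) = -9 + (-90 + 3*M) = -99 + 3*M)
h(q, N) = 5*N + 5*q
x(p) = -495 + p² + 5*p (x(p) = p*p + (5*(-99 + 3*0) + 5*p) = p² + (5*(-99 + 0) + 5*p) = p² + (5*(-99) + 5*p) = p² + (-495 + 5*p) = -495 + p² + 5*p)
184 + x(w(f)) = 184 + (-495 + (29/4)² + 5*(29/4)) = 184 + (-495 + 841/16 + 145/4) = 184 - 6499/16 = -3555/16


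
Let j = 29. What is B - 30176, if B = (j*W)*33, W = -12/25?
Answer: -765884/25 ≈ -30635.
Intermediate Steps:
W = -12/25 (W = -12*1/25 = -12/25 ≈ -0.48000)
B = -11484/25 (B = (29*(-12/25))*33 = -348/25*33 = -11484/25 ≈ -459.36)
B - 30176 = -11484/25 - 30176 = -765884/25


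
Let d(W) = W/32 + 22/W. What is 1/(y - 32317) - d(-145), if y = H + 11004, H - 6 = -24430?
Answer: 993814633/212219680 ≈ 4.6830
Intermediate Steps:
H = -24424 (H = 6 - 24430 = -24424)
y = -13420 (y = -24424 + 11004 = -13420)
d(W) = 22/W + W/32 (d(W) = W*(1/32) + 22/W = W/32 + 22/W = 22/W + W/32)
1/(y - 32317) - d(-145) = 1/(-13420 - 32317) - (22/(-145) + (1/32)*(-145)) = 1/(-45737) - (22*(-1/145) - 145/32) = -1/45737 - (-22/145 - 145/32) = -1/45737 - 1*(-21729/4640) = -1/45737 + 21729/4640 = 993814633/212219680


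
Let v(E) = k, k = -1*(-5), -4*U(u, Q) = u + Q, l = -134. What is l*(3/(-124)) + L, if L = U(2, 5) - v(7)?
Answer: -435/124 ≈ -3.5081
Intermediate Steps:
U(u, Q) = -Q/4 - u/4 (U(u, Q) = -(u + Q)/4 = -(Q + u)/4 = -Q/4 - u/4)
k = 5
v(E) = 5
L = -27/4 (L = (-1/4*5 - 1/4*2) - 1*5 = (-5/4 - 1/2) - 5 = -7/4 - 5 = -27/4 ≈ -6.7500)
l*(3/(-124)) + L = -402/(-124) - 27/4 = -402*(-1)/124 - 27/4 = -134*(-3/124) - 27/4 = 201/62 - 27/4 = -435/124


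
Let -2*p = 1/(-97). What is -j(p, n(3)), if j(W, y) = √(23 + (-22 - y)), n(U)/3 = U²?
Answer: -I*√26 ≈ -5.099*I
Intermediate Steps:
n(U) = 3*U²
p = 1/194 (p = -½/(-97) = -½*(-1/97) = 1/194 ≈ 0.0051546)
j(W, y) = √(1 - y)
-j(p, n(3)) = -√(1 - 3*3²) = -√(1 - 3*9) = -√(1 - 1*27) = -√(1 - 27) = -√(-26) = -I*√26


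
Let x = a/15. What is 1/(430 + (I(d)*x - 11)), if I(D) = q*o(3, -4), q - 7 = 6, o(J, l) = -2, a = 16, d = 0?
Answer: 15/5869 ≈ 0.0025558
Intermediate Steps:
q = 13 (q = 7 + 6 = 13)
I(D) = -26 (I(D) = 13*(-2) = -26)
x = 16/15 ≈ 1.0667
1/(430 + (I(d)*x - 11)) = 1/(430 + (-26*16/15 - 11)) = 1/(430 + (-416/15 - 11)) = 1/(430 - 581/15) = 1/(5869/15) = 15/5869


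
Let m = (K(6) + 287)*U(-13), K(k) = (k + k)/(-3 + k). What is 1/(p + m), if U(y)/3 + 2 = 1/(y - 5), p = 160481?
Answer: 2/317373 ≈ 6.3017e-6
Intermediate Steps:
U(y) = -6 + 3/(-5 + y) (U(y) = -6 + 3/(y - 5) = -6 + 3/(-5 + y))
K(k) = 2*k/(-3 + k) (K(k) = (2*k)/(-3 + k) = 2*k/(-3 + k))
m = -3589/2 (m = (2*6/(-3 + 6) + 287)*(3*(11 - 2*(-13))/(-5 - 13)) = (2*6/3 + 287)*(3*(11 + 26)/(-18)) = (2*6*(1/3) + 287)*(3*(-1/18)*37) = (4 + 287)*(-37/6) = 291*(-37/6) = -3589/2 ≈ -1794.5)
1/(p + m) = 1/(160481 - 3589/2) = 1/(317373/2) = 2/317373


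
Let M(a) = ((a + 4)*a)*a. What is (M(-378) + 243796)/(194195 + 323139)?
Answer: -26597410/258667 ≈ -102.82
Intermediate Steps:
M(a) = a**2*(4 + a) (M(a) = ((4 + a)*a)*a = (a*(4 + a))*a = a**2*(4 + a))
(M(-378) + 243796)/(194195 + 323139) = ((-378)**2*(4 - 378) + 243796)/(194195 + 323139) = (142884*(-374) + 243796)/517334 = (-53438616 + 243796)*(1/517334) = -53194820*1/517334 = -26597410/258667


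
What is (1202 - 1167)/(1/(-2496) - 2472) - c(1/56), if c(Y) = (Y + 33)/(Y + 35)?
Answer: -11579851897/12099591593 ≈ -0.95704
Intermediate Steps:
c(Y) = (33 + Y)/(35 + Y)
(1202 - 1167)/(1/(-2496) - 2472) - c(1/56) = (1202 - 1167)/(1/(-2496) - 2472) - (33 + 1/56)/(35 + 1/56) = 35/(-1/2496 - 2472) - (33 + 1/56)/(35 + 1/56) = 35/(-6170113/2496) - 1849/(1961/56*56) = 35*(-2496/6170113) - 56*1849/(1961*56) = -87360/6170113 - 1*1849/1961 = -87360/6170113 - 1849/1961 = -11579851897/12099591593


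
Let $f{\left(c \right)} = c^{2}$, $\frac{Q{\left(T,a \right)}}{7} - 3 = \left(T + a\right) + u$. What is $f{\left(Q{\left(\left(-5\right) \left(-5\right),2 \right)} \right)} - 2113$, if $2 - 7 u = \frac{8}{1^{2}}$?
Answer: $39503$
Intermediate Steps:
$u = - \frac{6}{7}$ ($u = \frac{2}{7} - \frac{8 \frac{1}{1^{2}}}{7} = \frac{2}{7} - \frac{8 \cdot 1^{-1}}{7} = \frac{2}{7} - \frac{8 \cdot 1}{7} = \frac{2}{7} - \frac{8}{7} = - \frac{6}{7} \approx -0.85714$)
$Q{\left(T,a \right)} = 15 + 7 T + 7 a$ ($Q{\left(T,a \right)} = 21 + 7 \left(\left(T + a\right) - \frac{6}{7}\right) = 21 + 7 \left(- \frac{6}{7} + T + a\right) = 21 + \left(-6 + 7 T + 7 a\right) = 15 + 7 T + 7 a$)
$f{\left(Q{\left(\left(-5\right) \left(-5\right),2 \right)} \right)} - 2113 = \left(15 + 7 \left(\left(-5\right) \left(-5\right)\right) + 7 \cdot 2\right)^{2} - 2113 = \left(15 + 7 \cdot 25 + 14\right)^{2} - 2113 = \left(15 + 175 + 14\right)^{2} - 2113 = 204^{2} - 2113 = 41616 - 2113 = 39503$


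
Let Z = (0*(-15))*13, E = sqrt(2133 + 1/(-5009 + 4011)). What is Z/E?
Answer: 0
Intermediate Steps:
E = sqrt(2124475534)/998 (E = sqrt(2133 + 1/(-998)) = sqrt(2133 - 1/998) = sqrt(2128733/998) = sqrt(2124475534)/998 ≈ 46.184)
Z = 0 (Z = 0*13 = 0)
Z/E = 0/((sqrt(2124475534)/998)) = 0*(sqrt(2124475534)/2128733) = 0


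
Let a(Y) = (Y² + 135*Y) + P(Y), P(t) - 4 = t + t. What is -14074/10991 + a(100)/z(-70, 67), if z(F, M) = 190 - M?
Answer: 258799562/1351893 ≈ 191.44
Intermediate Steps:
P(t) = 4 + 2*t (P(t) = 4 + (t + t) = 4 + 2*t)
a(Y) = 4 + Y² + 137*Y (a(Y) = (Y² + 135*Y) + (4 + 2*Y) = 4 + Y² + 137*Y)
-14074/10991 + a(100)/z(-70, 67) = -14074/10991 + (4 + 100² + 137*100)/(190 - 1*67) = -14074*1/10991 + (4 + 10000 + 13700)/(190 - 67) = -14074/10991 + 23704/123 = 258799562/1351893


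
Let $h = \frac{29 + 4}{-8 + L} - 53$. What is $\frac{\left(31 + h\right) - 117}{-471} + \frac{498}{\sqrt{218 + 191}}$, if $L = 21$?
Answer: $\frac{1774}{6123} + \frac{498 \sqrt{409}}{409} \approx 24.914$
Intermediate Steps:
$h = - \frac{656}{13}$ ($h = \frac{29 + 4}{-8 + 21} - 53 = \frac{33}{13} - 53 = - \frac{656}{13} \approx -50.462$)
$\frac{\left(31 + h\right) - 117}{-471} + \frac{498}{\sqrt{218 + 191}} = \frac{\left(31 - \frac{656}{13}\right) - 117}{-471} + \frac{498}{\sqrt{218 + 191}} = \left(- \frac{253}{13} - 117\right) \left(- \frac{1}{471}\right) + \frac{498}{\sqrt{409}} = \left(- \frac{1774}{13}\right) \left(- \frac{1}{471}\right) + 498 \frac{\sqrt{409}}{409} = \frac{1774}{6123} + \frac{498 \sqrt{409}}{409}$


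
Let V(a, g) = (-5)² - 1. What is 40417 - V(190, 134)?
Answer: 40393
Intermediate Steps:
V(a, g) = 24 (V(a, g) = 25 - 1 = 24)
40417 - V(190, 134) = 40417 - 1*24 = 40417 - 24 = 40393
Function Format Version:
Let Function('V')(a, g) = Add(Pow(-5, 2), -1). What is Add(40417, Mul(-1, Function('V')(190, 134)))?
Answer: 40393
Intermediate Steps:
Function('V')(a, g) = 24 (Function('V')(a, g) = Add(25, -1) = 24)
Add(40417, Mul(-1, Function('V')(190, 134))) = Add(40417, Mul(-1, 24)) = Add(40417, -24) = 40393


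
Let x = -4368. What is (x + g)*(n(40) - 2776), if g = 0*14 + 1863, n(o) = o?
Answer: 6853680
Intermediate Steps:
g = 1863 (g = 0 + 1863 = 1863)
(x + g)*(n(40) - 2776) = (-4368 + 1863)*(40 - 2776) = -2505*(-2736) = 6853680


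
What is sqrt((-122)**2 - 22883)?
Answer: I*sqrt(7999) ≈ 89.437*I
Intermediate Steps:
sqrt((-122)**2 - 22883) = sqrt(14884 - 22883) = sqrt(-7999) = I*sqrt(7999)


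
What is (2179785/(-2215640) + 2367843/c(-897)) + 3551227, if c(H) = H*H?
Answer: 422057379034509065/118848258984 ≈ 3.5512e+6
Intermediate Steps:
c(H) = H**2
(2179785/(-2215640) + 2367843/c(-897)) + 3551227 = (2179785/(-2215640) + 2367843/((-897)**2)) + 3551227 = (2179785*(-1/2215640) + 2367843/804609) + 3551227 = (-435957/443128 + 2367843*(1/804609)) + 3551227 = (-435957/443128 + 789281/268203) + 3551227 = 232827535697/118848258984 + 3551227 = 422057379034509065/118848258984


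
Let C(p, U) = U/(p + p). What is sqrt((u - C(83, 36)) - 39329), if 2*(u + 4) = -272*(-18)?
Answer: I*sqrt(254102259)/83 ≈ 192.06*I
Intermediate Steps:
C(p, U) = U/(2*p) (C(p, U) = U/((2*p)) = U*(1/(2*p)) = U/(2*p))
u = 2444 (u = -4 + (-272*(-18))/2 = -4 + (1/2)*4896 = -4 + 2448 = 2444)
sqrt((u - C(83, 36)) - 39329) = sqrt((2444 - 36/(2*83)) - 39329) = sqrt((2444 - 1*18/83) - 39329) = sqrt((2444 - 18/83) - 39329) = sqrt(202834/83 - 39329) = sqrt(-3061473/83) = I*sqrt(254102259)/83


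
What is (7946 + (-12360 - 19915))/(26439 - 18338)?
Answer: -24329/8101 ≈ -3.0032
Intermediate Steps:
(7946 + (-12360 - 19915))/(26439 - 18338) = (7946 - 32275)/8101 = -24329*1/8101 = -24329/8101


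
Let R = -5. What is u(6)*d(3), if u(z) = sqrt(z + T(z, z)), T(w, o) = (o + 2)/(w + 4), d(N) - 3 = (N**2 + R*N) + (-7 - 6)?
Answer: -16*sqrt(170)/5 ≈ -41.723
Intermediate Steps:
d(N) = -10 + N**2 - 5*N (d(N) = 3 + ((N**2 - 5*N) + (-7 - 6)) = 3 + ((N**2 - 5*N) - 13) = 3 + (-13 + N**2 - 5*N) = -10 + N**2 - 5*N)
T(w, o) = (2 + o)/(4 + w)
u(z) = sqrt(z + (2 + z)/(4 + z))
u(6)*d(3) = sqrt((2 + 6 + 6*(4 + 6))/(4 + 6))*(-10 + 3**2 - 5*3) = sqrt((2 + 6 + 6*10)/10)*(-10 + 9 - 15) = sqrt((2 + 6 + 60)/10)*(-16) = sqrt((1/10)*68)*(-16) = sqrt(34/5)*(-16) = (sqrt(170)/5)*(-16) = -16*sqrt(170)/5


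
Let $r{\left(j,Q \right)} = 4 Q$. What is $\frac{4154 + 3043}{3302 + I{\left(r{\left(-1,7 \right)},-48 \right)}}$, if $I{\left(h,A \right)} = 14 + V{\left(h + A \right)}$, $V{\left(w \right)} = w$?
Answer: $\frac{7197}{3296} \approx 2.1836$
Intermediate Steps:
$I{\left(h,A \right)} = 14 + A + h$ ($I{\left(h,A \right)} = 14 + \left(h + A\right) = 14 + \left(A + h\right) = 14 + A + h$)
$\frac{4154 + 3043}{3302 + I{\left(r{\left(-1,7 \right)},-48 \right)}} = \frac{4154 + 3043}{3302 + \left(14 - 48 + 4 \cdot 7\right)} = \frac{7197}{3302 + \left(14 - 48 + 28\right)} = \frac{7197}{3302 - 6} = \frac{7197}{3296}$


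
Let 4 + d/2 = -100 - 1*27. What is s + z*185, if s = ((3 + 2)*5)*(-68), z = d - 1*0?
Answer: -50170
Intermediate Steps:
d = -262 (d = -8 + 2*(-100 - 1*27) = -8 + 2*(-100 - 27) = -8 + 2*(-127) = -8 - 254 = -262)
z = -262 (z = -262 - 1*0 = -262 + 0 = -262)
s = -1700 (s = (5*5)*(-68) = 25*(-68) = -1700)
s + z*185 = -1700 - 262*185 = -1700 - 48470 = -50170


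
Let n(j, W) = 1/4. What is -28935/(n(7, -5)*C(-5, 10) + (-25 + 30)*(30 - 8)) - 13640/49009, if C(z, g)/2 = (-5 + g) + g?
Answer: -567871246/2303423 ≈ -246.53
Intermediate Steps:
n(j, W) = 1/4
C(z, g) = -10 + 4*g (C(z, g) = 2*((-5 + g) + g) = 2*(-5 + 2*g) = -10 + 4*g)
-28935/(n(7, -5)*C(-5, 10) + (-25 + 30)*(30 - 8)) - 13640/49009 = -28935/((-10 + 4*10)/4 + (-25 + 30)*(30 - 8)) - 13640/49009 = -28935/((-10 + 40)/4 + 5*22) - 13640*1/49009 = -28935/((1/4)*30 + 110) - 13640/49009 = -28935/(15/2 + 110) - 13640/49009 = -28935/235/2 - 13640/49009 = -28935*2/235 - 13640/49009 = -11574/47 - 13640/49009 = -567871246/2303423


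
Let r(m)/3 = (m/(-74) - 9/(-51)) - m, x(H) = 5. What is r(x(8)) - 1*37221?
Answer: -46842477/1258 ≈ -37236.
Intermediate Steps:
r(m) = 9/17 - 225*m/74 (r(m) = 3*((m/(-74) - 9/(-51)) - m) = 3*((m*(-1/74) - 9*(-1/51)) - m) = 3*((-m/74 + 3/17) - m) = 3*((3/17 - m/74) - m) = 3*(3/17 - 75*m/74) = 9/17 - 225*m/74)
r(x(8)) - 1*37221 = (9/17 - 225/74*5) - 1*37221 = (9/17 - 1125/74) - 37221 = -18459/1258 - 37221 = -46842477/1258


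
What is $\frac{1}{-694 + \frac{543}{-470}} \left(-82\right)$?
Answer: $\frac{38540}{326723} \approx 0.11796$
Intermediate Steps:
$\frac{1}{-694 + \frac{543}{-470}} \left(-82\right) = \frac{1}{-694 + 543 \left(- \frac{1}{470}\right)} \left(-82\right) = \frac{1}{-694 - \frac{543}{470}} \left(-82\right) = \frac{1}{- \frac{326723}{470}} \left(-82\right) = \left(- \frac{470}{326723}\right) \left(-82\right) = \frac{38540}{326723}$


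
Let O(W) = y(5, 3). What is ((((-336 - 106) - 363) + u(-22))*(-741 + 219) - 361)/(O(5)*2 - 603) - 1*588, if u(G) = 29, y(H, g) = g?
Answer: -755747/597 ≈ -1265.9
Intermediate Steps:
O(W) = 3
((((-336 - 106) - 363) + u(-22))*(-741 + 219) - 361)/(O(5)*2 - 603) - 1*588 = ((((-336 - 106) - 363) + 29)*(-741 + 219) - 361)/(3*2 - 603) - 1*588 = (((-442 - 363) + 29)*(-522) - 361)/(6 - 603) - 588 = ((-805 + 29)*(-522) - 361)/(-597) - 588 = (-776*(-522) - 361)*(-1/597) - 588 = (405072 - 361)*(-1/597) - 588 = 404711*(-1/597) - 588 = -404711/597 - 588 = -755747/597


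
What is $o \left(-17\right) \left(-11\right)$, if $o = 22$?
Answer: $4114$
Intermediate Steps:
$o \left(-17\right) \left(-11\right) = 22 \left(-17\right) \left(-11\right) = \left(-374\right) \left(-11\right) = 4114$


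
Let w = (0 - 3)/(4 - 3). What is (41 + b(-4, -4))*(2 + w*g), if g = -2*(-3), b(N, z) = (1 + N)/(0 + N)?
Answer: -668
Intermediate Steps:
b(N, z) = (1 + N)/N
w = -3 (w = -3/1 = -3*1 = -3)
g = 6
(41 + b(-4, -4))*(2 + w*g) = (41 + (1 - 4)/(-4))*(2 - 3*6) = (41 - 1/4*(-3))*(2 - 18) = (41 + 3/4)*(-16) = (167/4)*(-16) = -668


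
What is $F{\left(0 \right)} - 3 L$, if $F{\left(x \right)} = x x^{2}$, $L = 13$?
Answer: $-39$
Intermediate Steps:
$F{\left(x \right)} = x^{3}$
$F{\left(0 \right)} - 3 L = 0^{3} - 39 = 0 - 39 = -39$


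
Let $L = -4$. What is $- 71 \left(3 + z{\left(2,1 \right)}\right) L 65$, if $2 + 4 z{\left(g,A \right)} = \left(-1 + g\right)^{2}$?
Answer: $50765$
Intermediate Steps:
$z{\left(g,A \right)} = - \frac{1}{2} + \frac{\left(-1 + g\right)^{2}}{4}$
$- 71 \left(3 + z{\left(2,1 \right)}\right) L 65 = - 71 \left(3 - \left(\frac{1}{2} - \frac{\left(-1 + 2\right)^{2}}{4}\right)\right) \left(-4\right) 65 = - 71 \left(3 - \left(\frac{1}{2} - \frac{1^{2}}{4}\right)\right) \left(-4\right) 65 = - 71 \left(3 + \left(- \frac{1}{2} + \frac{1}{4} \cdot 1\right)\right) \left(-4\right) 65 = - 71 \left(3 + \left(- \frac{1}{2} + \frac{1}{4}\right)\right) \left(-4\right) 65 = - 71 \left(3 - \frac{1}{4}\right) \left(-4\right) 65 = - 71 \cdot \frac{11}{4} \left(-4\right) 65 = \left(-71\right) \left(-11\right) 65 = 781 \cdot 65 = 50765$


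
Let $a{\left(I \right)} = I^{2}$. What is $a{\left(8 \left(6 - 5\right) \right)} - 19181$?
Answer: $-19117$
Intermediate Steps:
$a{\left(8 \left(6 - 5\right) \right)} - 19181 = \left(8 \left(6 - 5\right)\right)^{2} - 19181 = \left(8 \cdot 1\right)^{2} - 19181 = 8^{2} - 19181 = 64 - 19181 = -19117$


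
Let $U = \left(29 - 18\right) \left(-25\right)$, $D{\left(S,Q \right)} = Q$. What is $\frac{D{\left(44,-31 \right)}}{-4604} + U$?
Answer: $- \frac{1266069}{4604} \approx -274.99$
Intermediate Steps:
$U = -275$ ($U = 11 \left(-25\right) = -275$)
$\frac{D{\left(44,-31 \right)}}{-4604} + U = - \frac{31}{-4604} - 275 = \left(-31\right) \left(- \frac{1}{4604}\right) - 275 = \frac{31}{4604} - 275 = - \frac{1266069}{4604}$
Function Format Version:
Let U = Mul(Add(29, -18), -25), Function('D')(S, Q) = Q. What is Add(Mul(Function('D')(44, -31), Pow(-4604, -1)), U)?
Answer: Rational(-1266069, 4604) ≈ -274.99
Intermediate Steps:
U = -275 (U = Mul(11, -25) = -275)
Add(Mul(Function('D')(44, -31), Pow(-4604, -1)), U) = Add(Mul(-31, Pow(-4604, -1)), -275) = Add(Mul(-31, Rational(-1, 4604)), -275) = Add(Rational(31, 4604), -275) = Rational(-1266069, 4604)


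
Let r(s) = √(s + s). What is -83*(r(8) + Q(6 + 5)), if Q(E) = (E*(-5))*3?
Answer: 13363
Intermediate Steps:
Q(E) = -15*E (Q(E) = -5*E*3 = -15*E)
r(s) = √2*√s (r(s) = √(2*s) = √2*√s)
-83*(r(8) + Q(6 + 5)) = -83*(√2*√8 - 15*(6 + 5)) = -83*(√2*(2*√2) - 15*11) = -83*(4 - 165) = -83*(-161) = 13363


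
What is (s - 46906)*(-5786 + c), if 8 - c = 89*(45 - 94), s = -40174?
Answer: 123392360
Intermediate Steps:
c = 4369 (c = 8 - 89*(45 - 94) = 8 - 89*(-49) = 8 - 1*(-4361) = 8 + 4361 = 4369)
(s - 46906)*(-5786 + c) = (-40174 - 46906)*(-5786 + 4369) = -87080*(-1417) = 123392360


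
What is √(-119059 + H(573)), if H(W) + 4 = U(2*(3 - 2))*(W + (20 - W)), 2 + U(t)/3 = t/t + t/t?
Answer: I*√119063 ≈ 345.06*I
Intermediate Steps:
U(t) = 0 (U(t) = -6 + 3*(t/t + t/t) = -6 + 3*(1 + 1) = -6 + 3*2 = -6 + 6 = 0)
H(W) = -4 (H(W) = -4 + 0*(W + (20 - W)) = -4 + 0*20 = -4 + 0 = -4)
√(-119059 + H(573)) = √(-119059 - 4) = √(-119063) = I*√119063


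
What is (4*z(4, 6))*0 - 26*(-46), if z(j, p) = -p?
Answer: 1196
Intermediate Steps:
(4*z(4, 6))*0 - 26*(-46) = (4*(-1*6))*0 - 26*(-46) = (4*(-6))*0 + 1196 = -24*0 + 1196 = 0 + 1196 = 1196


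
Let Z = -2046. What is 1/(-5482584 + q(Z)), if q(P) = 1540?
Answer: -1/5481044 ≈ -1.8245e-7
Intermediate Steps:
1/(-5482584 + q(Z)) = 1/(-5482584 + 1540) = 1/(-5481044) = -1/5481044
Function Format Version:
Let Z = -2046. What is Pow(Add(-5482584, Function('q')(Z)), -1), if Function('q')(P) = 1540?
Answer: Rational(-1, 5481044) ≈ -1.8245e-7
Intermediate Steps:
Pow(Add(-5482584, Function('q')(Z)), -1) = Pow(Add(-5482584, 1540), -1) = Pow(-5481044, -1) = Rational(-1, 5481044)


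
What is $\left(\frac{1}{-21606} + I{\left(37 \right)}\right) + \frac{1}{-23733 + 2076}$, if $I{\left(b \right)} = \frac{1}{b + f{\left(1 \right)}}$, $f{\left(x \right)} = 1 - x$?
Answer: $\frac{51813379}{1923675806} \approx 0.026935$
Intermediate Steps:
$I{\left(b \right)} = \frac{1}{b}$ ($I{\left(b \right)} = \frac{1}{b + \left(1 - 1\right)} = \frac{1}{b + 0} = \frac{1}{b}$)
$\left(\frac{1}{-21606} + I{\left(37 \right)}\right) + \frac{1}{-23733 + 2076} = \left(\frac{1}{-21606} + \frac{1}{37}\right) + \frac{1}{-23733 + 2076} = \left(- \frac{1}{21606} + \frac{1}{37}\right) + \frac{1}{-21657} = \frac{21569}{799422} - \frac{1}{21657} = \frac{51813379}{1923675806}$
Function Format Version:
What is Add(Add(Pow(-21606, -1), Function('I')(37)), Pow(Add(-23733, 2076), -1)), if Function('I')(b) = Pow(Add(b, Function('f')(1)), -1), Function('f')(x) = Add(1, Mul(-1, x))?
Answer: Rational(51813379, 1923675806) ≈ 0.026935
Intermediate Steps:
Function('I')(b) = Pow(b, -1) (Function('I')(b) = Pow(Add(b, Add(1, Mul(-1, 1))), -1) = Pow(Add(b, Add(1, -1)), -1) = Pow(Add(b, 0), -1) = Pow(b, -1))
Add(Add(Pow(-21606, -1), Function('I')(37)), Pow(Add(-23733, 2076), -1)) = Add(Add(Pow(-21606, -1), Pow(37, -1)), Pow(Add(-23733, 2076), -1)) = Add(Add(Rational(-1, 21606), Rational(1, 37)), Pow(-21657, -1)) = Add(Rational(21569, 799422), Rational(-1, 21657)) = Rational(51813379, 1923675806)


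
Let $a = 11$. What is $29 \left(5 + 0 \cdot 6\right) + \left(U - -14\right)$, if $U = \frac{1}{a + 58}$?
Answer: $\frac{10972}{69} \approx 159.01$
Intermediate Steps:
$U = \frac{1}{69}$ ($U = \frac{1}{11 + 58} = \frac{1}{69} \approx 0.014493$)
$29 \left(5 + 0 \cdot 6\right) + \left(U - -14\right) = 29 \left(5 + 0 \cdot 6\right) + \left(\frac{1}{69} - -14\right) = 29 \left(5 + 0\right) + \left(\frac{1}{69} + 14\right) = 29 \cdot 5 + \frac{967}{69} = 145 + \frac{967}{69} = \frac{10972}{69}$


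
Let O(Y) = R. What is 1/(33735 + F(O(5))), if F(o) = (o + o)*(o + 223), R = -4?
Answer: 1/31983 ≈ 3.1267e-5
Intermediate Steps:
O(Y) = -4
F(o) = 2*o*(223 + o) (F(o) = (2*o)*(223 + o) = 2*o*(223 + o))
1/(33735 + F(O(5))) = 1/(33735 + 2*(-4)*(223 - 4)) = 1/(33735 + 2*(-4)*219) = 1/(33735 - 1752) = 1/31983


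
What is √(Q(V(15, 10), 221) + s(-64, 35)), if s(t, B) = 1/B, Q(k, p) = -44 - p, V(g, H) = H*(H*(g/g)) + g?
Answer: I*√324590/35 ≈ 16.278*I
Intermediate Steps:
V(g, H) = g + H² (V(g, H) = H*(H*1) + g = H*H + g = H² + g = g + H²)
√(Q(V(15, 10), 221) + s(-64, 35)) = √((-44 - 1*221) + 1/35) = √((-44 - 221) + 1/35) = √(-265 + 1/35) = √(-9274/35) = I*√324590/35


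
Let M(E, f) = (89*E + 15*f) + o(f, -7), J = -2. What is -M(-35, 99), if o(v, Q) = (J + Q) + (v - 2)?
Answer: 1542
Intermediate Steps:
o(v, Q) = -4 + Q + v (o(v, Q) = (-2 + Q) + (v - 2) = (-2 + Q) + (-2 + v) = -4 + Q + v)
M(E, f) = -11 + 16*f + 89*E (M(E, f) = (89*E + 15*f) + (-4 - 7 + f) = (15*f + 89*E) + (-11 + f) = -11 + 16*f + 89*E)
-M(-35, 99) = -(-11 + 16*99 + 89*(-35)) = -(-11 + 1584 - 3115) = -1*(-1542) = 1542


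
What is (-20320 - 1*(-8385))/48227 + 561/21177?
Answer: -75230716/340434393 ≈ -0.22098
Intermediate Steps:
(-20320 - 1*(-8385))/48227 + 561/21177 = (-20320 + 8385)*(1/48227) + 561*(1/21177) = -11935*1/48227 + 187/7059 = -11935/48227 + 187/7059 = -75230716/340434393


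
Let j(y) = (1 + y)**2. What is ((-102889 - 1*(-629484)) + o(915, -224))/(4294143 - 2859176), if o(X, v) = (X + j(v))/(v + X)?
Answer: 363927789/991562197 ≈ 0.36702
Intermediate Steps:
o(X, v) = (X + (1 + v)**2)/(X + v) (o(X, v) = (X + (1 + v)**2)/(v + X) = (X + (1 + v)**2)/(X + v))
((-102889 - 1*(-629484)) + o(915, -224))/(4294143 - 2859176) = ((-102889 - 1*(-629484)) + (915 + (1 - 224)**2)/(915 - 224))/(4294143 - 2859176) = ((-102889 + 629484) + (915 + (-223)**2)/691)/1434967 = (526595 + (915 + 49729)/691)*(1/1434967) = (526595 + (1/691)*50644)*(1/1434967) = (526595 + 50644/691)*(1/1434967) = (363927789/691)*(1/1434967) = 363927789/991562197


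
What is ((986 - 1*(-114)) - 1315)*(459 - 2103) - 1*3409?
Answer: 350051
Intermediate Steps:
((986 - 1*(-114)) - 1315)*(459 - 2103) - 1*3409 = ((986 + 114) - 1315)*(-1644) - 3409 = (1100 - 1315)*(-1644) - 3409 = -215*(-1644) - 3409 = 353460 - 3409 = 350051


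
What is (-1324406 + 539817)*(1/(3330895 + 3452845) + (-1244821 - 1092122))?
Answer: 12438257089019412391/6783740 ≈ 1.8335e+12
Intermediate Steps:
(-1324406 + 539817)*(1/(3330895 + 3452845) + (-1244821 - 1092122)) = -784589*(1/6783740 - 2336943) = -784589*(-15853213706819/6783740) = 12438257089019412391/6783740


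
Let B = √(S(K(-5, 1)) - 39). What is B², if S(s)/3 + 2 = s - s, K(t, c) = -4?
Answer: -45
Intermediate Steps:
S(s) = -6 (S(s) = -6 + 3*(s - s) = -6 + 3*0 = -6 + 0 = -6)
B = 3*I*√5 (B = √(-6 - 39) = √(-45) = 3*I*√5 ≈ 6.7082*I)
B² = (3*I*√5)² = -45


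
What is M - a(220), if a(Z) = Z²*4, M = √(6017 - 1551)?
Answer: -193600 + √4466 ≈ -1.9353e+5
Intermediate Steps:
M = √4466 ≈ 66.828
a(Z) = 4*Z²
M - a(220) = √4466 - 4*220² = √4466 - 4*48400 = √4466 - 1*193600 = √4466 - 193600 = -193600 + √4466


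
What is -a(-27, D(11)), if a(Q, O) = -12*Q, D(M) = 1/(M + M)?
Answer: -324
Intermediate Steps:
D(M) = 1/(2*M)
-a(-27, D(11)) = -(-12)*(-27) = -1*324 = -324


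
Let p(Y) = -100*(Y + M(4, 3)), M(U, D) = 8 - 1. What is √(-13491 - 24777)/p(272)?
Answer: -I*√1063/4650 ≈ -0.0070115*I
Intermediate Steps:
M(U, D) = 7
p(Y) = -700 - 100*Y (p(Y) = -100*(Y + 7) = -100*(7 + Y) = -700 - 100*Y)
√(-13491 - 24777)/p(272) = √(-13491 - 24777)/(-700 - 100*272) = √(-38268)/(-700 - 27200) = (6*I*√1063)/(-27900) = (6*I*√1063)*(-1/27900) = -I*√1063/4650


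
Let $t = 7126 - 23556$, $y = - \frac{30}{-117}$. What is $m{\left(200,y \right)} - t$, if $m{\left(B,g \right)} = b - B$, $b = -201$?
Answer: $16029$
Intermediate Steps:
$y = \frac{10}{39}$ ($y = \left(-30\right) \left(- \frac{1}{117}\right) = \frac{10}{39} \approx 0.25641$)
$t = -16430$
$m{\left(B,g \right)} = -201 - B$
$m{\left(200,y \right)} - t = \left(-201 - 200\right) - -16430 = \left(-201 - 200\right) + 16430 = -401 + 16430 = 16029$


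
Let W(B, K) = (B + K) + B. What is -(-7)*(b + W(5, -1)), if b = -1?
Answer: 56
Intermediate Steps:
W(B, K) = K + 2*B
-(-7)*(b + W(5, -1)) = -(-7)*(-1 + (-1 + 2*5)) = -(-7)*(-1 + (-1 + 10)) = -(-7)*(-1 + 9) = -(-7)*8 = -1*(-56) = 56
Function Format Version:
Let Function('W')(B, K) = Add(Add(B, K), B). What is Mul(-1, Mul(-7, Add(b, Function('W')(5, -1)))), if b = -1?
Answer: 56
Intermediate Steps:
Function('W')(B, K) = Add(K, Mul(2, B))
Mul(-1, Mul(-7, Add(b, Function('W')(5, -1)))) = Mul(-1, Mul(-7, Add(-1, Add(-1, Mul(2, 5))))) = Mul(-1, Mul(-7, Add(-1, Add(-1, 10)))) = Mul(-1, Mul(-7, Add(-1, 9))) = Mul(-1, Mul(-7, 8)) = Mul(-1, -56) = 56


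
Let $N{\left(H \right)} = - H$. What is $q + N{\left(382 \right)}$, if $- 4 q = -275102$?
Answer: $\frac{136787}{2} \approx 68394.0$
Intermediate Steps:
$q = \frac{137551}{2}$ ($q = \left(- \frac{1}{4}\right) \left(-275102\right) = \frac{137551}{2} \approx 68776.0$)
$q + N{\left(382 \right)} = \frac{137551}{2} - 382 = \frac{136787}{2}$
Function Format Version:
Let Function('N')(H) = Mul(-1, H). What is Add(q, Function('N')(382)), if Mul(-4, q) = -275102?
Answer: Rational(136787, 2) ≈ 68394.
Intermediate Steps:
q = Rational(137551, 2) (q = Mul(Rational(-1, 4), -275102) = Rational(137551, 2) ≈ 68776.)
Add(q, Function('N')(382)) = Add(Rational(137551, 2), Mul(-1, 382)) = Add(Rational(137551, 2), -382) = Rational(136787, 2)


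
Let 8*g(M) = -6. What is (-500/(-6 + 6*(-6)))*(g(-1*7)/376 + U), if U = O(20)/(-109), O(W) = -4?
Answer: 711125/1721328 ≈ 0.41313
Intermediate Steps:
g(M) = -¾ (g(M) = (⅛)*(-6) = -¾)
U = 4/109 (U = -4/(-109) = -4*(-1/109) = 4/109 ≈ 0.036697)
(-500/(-6 + 6*(-6)))*(g(-1*7)/376 + U) = (-500/(-6 + 6*(-6)))*(-¾/376 + 4/109) = (-500/(-6 - 36))*(-¾*1/376 + 4/109) = (-500/(-42))*(-3/1504 + 4/109) = -500*(-1/42)*(5689/163936) = (250/21)*(5689/163936) = 711125/1721328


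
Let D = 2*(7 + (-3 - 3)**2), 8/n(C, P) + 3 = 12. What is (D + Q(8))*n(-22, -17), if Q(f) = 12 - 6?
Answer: 736/9 ≈ 81.778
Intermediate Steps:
n(C, P) = 8/9 (n(C, P) = 8/(-3 + 12) = 8/9)
Q(f) = 6
D = 86 (D = 2*(7 + (-6)**2) = 2*(7 + 36) = 2*43 = 86)
(D + Q(8))*n(-22, -17) = (86 + 6)*(8/9) = 92*(8/9) = 736/9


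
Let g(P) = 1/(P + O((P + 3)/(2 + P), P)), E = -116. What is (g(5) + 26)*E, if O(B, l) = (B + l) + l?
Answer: -341620/113 ≈ -3023.2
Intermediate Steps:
O(B, l) = B + 2*l
g(P) = 1/(3*P + (3 + P)/(2 + P)) (g(P) = 1/(P + ((P + 3)/(2 + P) + 2*P)) = 1/(P + ((3 + P)/(2 + P) + 2*P)) = 1/(P + (2*P + (3 + P)/(2 + P))) = 1/(3*P + (3 + P)/(2 + P)))
(g(5) + 26)*E = ((2 + 5)/(3 + 5 + 3*5*(2 + 5)) + 26)*(-116) = (7/(3 + 5 + 3*5*7) + 26)*(-116) = (7/(3 + 5 + 105) + 26)*(-116) = (7/113 + 26)*(-116) = (2945/113)*(-116) = -341620/113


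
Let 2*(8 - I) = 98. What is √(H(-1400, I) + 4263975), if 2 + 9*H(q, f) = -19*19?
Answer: 2*√9593853/3 ≈ 2064.9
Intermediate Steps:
I = -41 (I = 8 - ½*98 = 8 - 49 = -41)
H(q, f) = -121/3 (H(q, f) = -2/9 + (-19*19)/9 = -2/9 + (⅑)*(-361) = -2/9 - 361/9 = -121/3)
√(H(-1400, I) + 4263975) = √(-121/3 + 4263975) = √(12791804/3) = 2*√9593853/3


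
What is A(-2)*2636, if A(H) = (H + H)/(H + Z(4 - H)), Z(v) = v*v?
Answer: -5272/17 ≈ -310.12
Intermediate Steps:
Z(v) = v²
A(H) = 2*H/(H + (4 - H)²) (A(H) = (H + H)/(H + (4 - H)²) = (2*H)/(H + (4 - H)²) = 2*H/(H + (4 - H)²))
A(-2)*2636 = (2*(-2)/(-2 + (-4 - 2)²))*2636 = (2*(-2)/(-2 + (-6)²))*2636 = (2*(-2)/(-2 + 36))*2636 = (2*(-2)/34)*2636 = (2*(-2)*(1/34))*2636 = -2/17*2636 = -5272/17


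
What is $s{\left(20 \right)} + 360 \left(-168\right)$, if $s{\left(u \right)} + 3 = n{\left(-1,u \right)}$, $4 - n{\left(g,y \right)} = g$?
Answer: $-60478$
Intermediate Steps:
$n{\left(g,y \right)} = 4 - g$
$s{\left(u \right)} = 2$ ($s{\left(u \right)} = -3 + \left(4 - -1\right) = -3 + \left(4 + 1\right) = -3 + 5 = 2$)
$s{\left(20 \right)} + 360 \left(-168\right) = 2 + 360 \left(-168\right) = 2 - 60480 = -60478$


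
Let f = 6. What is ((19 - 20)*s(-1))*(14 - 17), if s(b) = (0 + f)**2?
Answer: 108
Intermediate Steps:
s(b) = 36 (s(b) = (0 + 6)**2 = 6**2 = 36)
((19 - 20)*s(-1))*(14 - 17) = ((19 - 20)*36)*(14 - 17) = -1*36*(-3) = -36*(-3) = 108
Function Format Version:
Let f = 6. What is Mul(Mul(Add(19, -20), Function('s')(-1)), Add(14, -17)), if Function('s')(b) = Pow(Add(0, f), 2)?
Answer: 108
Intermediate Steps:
Function('s')(b) = 36 (Function('s')(b) = Pow(Add(0, 6), 2) = Pow(6, 2) = 36)
Mul(Mul(Add(19, -20), Function('s')(-1)), Add(14, -17)) = Mul(Mul(Add(19, -20), 36), Add(14, -17)) = Mul(Mul(-1, 36), -3) = Mul(-36, -3) = 108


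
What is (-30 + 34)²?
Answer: 16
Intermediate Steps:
(-30 + 34)² = 4² = 16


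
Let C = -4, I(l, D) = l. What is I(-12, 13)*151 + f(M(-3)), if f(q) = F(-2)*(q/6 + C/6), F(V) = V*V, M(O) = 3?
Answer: -5438/3 ≈ -1812.7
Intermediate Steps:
F(V) = V²
f(q) = -8/3 + 2*q/3 (f(q) = (-2)²*(q/6 - 4/6) = 4*(q*(⅙) - 4*⅙) = 4*(q/6 - ⅔) = 4*(-⅔ + q/6) = -8/3 + 2*q/3)
I(-12, 13)*151 + f(M(-3)) = -12*151 + (-8/3 + (⅔)*3) = -1812 + (-8/3 + 2) = -1812 - ⅔ = -5438/3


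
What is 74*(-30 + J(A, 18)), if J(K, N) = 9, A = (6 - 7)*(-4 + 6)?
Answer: -1554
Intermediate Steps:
A = -2 (A = -1*2 = -2)
74*(-30 + J(A, 18)) = 74*(-30 + 9) = 74*(-21) = -1554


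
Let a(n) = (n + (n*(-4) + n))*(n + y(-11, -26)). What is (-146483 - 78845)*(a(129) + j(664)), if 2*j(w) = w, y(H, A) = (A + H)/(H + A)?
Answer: 7482692224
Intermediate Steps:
y(H, A) = 1 (y(H, A) = (A + H)/(A + H) = 1)
j(w) = w/2
a(n) = -2*n*(1 + n) (a(n) = (n + (n*(-4) + n))*(n + 1) = (n + (-4*n + n))*(1 + n) = (n - 3*n)*(1 + n) = (-2*n)*(1 + n) = -2*n*(1 + n))
(-146483 - 78845)*(a(129) + j(664)) = (-146483 - 78845)*(-2*129*(1 + 129) + (1/2)*664) = -225328*(-2*129*130 + 332) = -225328*(-33540 + 332) = -225328*(-33208) = 7482692224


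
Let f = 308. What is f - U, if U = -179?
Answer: 487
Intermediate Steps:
f - U = 308 - 1*(-179) = 308 + 179 = 487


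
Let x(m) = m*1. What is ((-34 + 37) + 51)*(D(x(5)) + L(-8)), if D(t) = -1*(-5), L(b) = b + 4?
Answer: 54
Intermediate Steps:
L(b) = 4 + b
x(m) = m
D(t) = 5
((-34 + 37) + 51)*(D(x(5)) + L(-8)) = ((-34 + 37) + 51)*(5 + (4 - 8)) = (3 + 51)*(5 - 4) = 54*1 = 54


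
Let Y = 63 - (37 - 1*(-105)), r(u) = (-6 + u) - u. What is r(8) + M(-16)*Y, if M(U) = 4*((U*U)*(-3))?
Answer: 242682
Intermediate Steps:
r(u) = -6
M(U) = -12*U**2 (M(U) = 4*(U**2*(-3)) = 4*(-3*U**2) = -12*U**2)
Y = -79 (Y = 63 - (37 + 105) = 63 - 1*142 = 63 - 142 = -79)
r(8) + M(-16)*Y = -6 - 12*(-16)**2*(-79) = -6 - 12*256*(-79) = -6 - 3072*(-79) = -6 + 242688 = 242682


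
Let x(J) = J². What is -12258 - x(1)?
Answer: -12259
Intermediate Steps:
-12258 - x(1) = -12258 - 1*1² = -12258 - 1*1 = -12258 - 1 = -12259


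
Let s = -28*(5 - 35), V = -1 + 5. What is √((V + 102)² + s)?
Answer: 2*√3019 ≈ 109.89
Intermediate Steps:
V = 4
s = 840 (s = -28*(-30) = 840)
√((V + 102)² + s) = √((4 + 102)² + 840) = √(106² + 840) = √(11236 + 840) = √12076 = 2*√3019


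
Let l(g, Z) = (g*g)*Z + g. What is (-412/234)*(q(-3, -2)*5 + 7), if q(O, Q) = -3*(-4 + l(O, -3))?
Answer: -106502/117 ≈ -910.27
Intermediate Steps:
l(g, Z) = g + Z*g**2 (l(g, Z) = g**2*Z + g = Z*g**2 + g = g + Z*g**2)
q(O, Q) = 12 - 3*O*(1 - 3*O) (q(O, Q) = -3*(-4 + O*(1 - 3*O)) = 12 - 3*O*(1 - 3*O))
(-412/234)*(q(-3, -2)*5 + 7) = (-412/234)*((12 + 3*(-3)*(-1 + 3*(-3)))*5 + 7) = (-412*1/234)*((12 + 3*(-3)*(-1 - 9))*5 + 7) = -206*((12 + 3*(-3)*(-10))*5 + 7)/117 = -206*((12 + 90)*5 + 7)/117 = -206*(102*5 + 7)/117 = -206*(510 + 7)/117 = -206/117*517 = -106502/117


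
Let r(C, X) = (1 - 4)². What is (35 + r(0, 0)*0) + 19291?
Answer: 19326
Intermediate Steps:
r(C, X) = 9 (r(C, X) = (-3)² = 9)
(35 + r(0, 0)*0) + 19291 = (35 + 9*0) + 19291 = (35 + 0) + 19291 = 35 + 19291 = 19326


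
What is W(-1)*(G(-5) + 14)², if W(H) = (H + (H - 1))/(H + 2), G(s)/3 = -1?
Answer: -363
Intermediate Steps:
G(s) = -3 (G(s) = 3*(-1) = -3)
W(H) = (-1 + 2*H)/(2 + H) (W(H) = (H + (-1 + H))/(2 + H) = (-1 + 2*H)/(2 + H))
W(-1)*(G(-5) + 14)² = ((-1 + 2*(-1))/(2 - 1))*(-3 + 14)² = ((-1 - 2)/1)*11² = (1*(-3))*121 = -3*121 = -363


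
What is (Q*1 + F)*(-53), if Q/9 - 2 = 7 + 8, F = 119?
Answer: -14416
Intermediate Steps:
Q = 153 (Q = 18 + 9*(7 + 8) = 18 + 9*15 = 18 + 135 = 153)
(Q*1 + F)*(-53) = (153*1 + 119)*(-53) = (153 + 119)*(-53) = 272*(-53) = -14416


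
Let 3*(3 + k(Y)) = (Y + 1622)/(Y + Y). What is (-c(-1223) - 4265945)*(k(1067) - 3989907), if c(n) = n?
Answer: 1650537950881827/97 ≈ 1.7016e+13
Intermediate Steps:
k(Y) = -3 + (1622 + Y)/(6*Y) (k(Y) = -3 + ((Y + 1622)/(Y + Y))/3 = -3 + ((1622 + Y)/((2*Y)))/3 = -3 + ((1622 + Y)*(1/(2*Y)))/3 = -3 + ((1622 + Y)/(2*Y))/3 = -3 + (1622 + Y)/(6*Y))
(-c(-1223) - 4265945)*(k(1067) - 3989907) = (-1*(-1223) - 4265945)*((⅙)*(1622 - 17*1067)/1067 - 3989907) = (1223 - 4265945)*((⅙)*(1/1067)*(1622 - 18139) - 3989907) = -4264722*((⅙)*(1/1067)*(-16517) - 3989907) = -4264722*(-16517/6402 - 3989907) = -4264722*(-25543401131/6402) = 1650537950881827/97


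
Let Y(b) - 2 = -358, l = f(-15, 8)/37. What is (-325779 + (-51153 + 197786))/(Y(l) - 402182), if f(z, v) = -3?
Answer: 89573/201269 ≈ 0.44504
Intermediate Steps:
l = -3/37 ≈ -0.081081
Y(b) = -356 (Y(b) = 2 - 358 = -356)
(-325779 + (-51153 + 197786))/(Y(l) - 402182) = (-325779 + (-51153 + 197786))/(-356 - 402182) = (-325779 + 146633)/(-402538) = -179146*(-1/402538) = 89573/201269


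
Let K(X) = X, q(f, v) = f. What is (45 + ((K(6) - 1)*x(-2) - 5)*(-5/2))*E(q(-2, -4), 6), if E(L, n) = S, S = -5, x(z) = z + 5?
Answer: -100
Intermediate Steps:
x(z) = 5 + z
E(L, n) = -5
(45 + ((K(6) - 1)*x(-2) - 5)*(-5/2))*E(q(-2, -4), 6) = (45 + ((6 - 1)*(5 - 2) - 5)*(-5/2))*(-5) = (45 + (5*3 - 5)*(-5*½))*(-5) = (45 + (15 - 5)*(-5/2))*(-5) = (45 + 10*(-5/2))*(-5) = (45 - 25)*(-5) = 20*(-5) = -100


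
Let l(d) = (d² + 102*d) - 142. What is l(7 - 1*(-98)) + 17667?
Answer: 39260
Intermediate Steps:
l(d) = -142 + d² + 102*d
l(7 - 1*(-98)) + 17667 = (-142 + (7 - 1*(-98))² + 102*(7 - 1*(-98))) + 17667 = (-142 + (7 + 98)² + 102*(7 + 98)) + 17667 = (-142 + 105² + 102*105) + 17667 = (-142 + 11025 + 10710) + 17667 = 21593 + 17667 = 39260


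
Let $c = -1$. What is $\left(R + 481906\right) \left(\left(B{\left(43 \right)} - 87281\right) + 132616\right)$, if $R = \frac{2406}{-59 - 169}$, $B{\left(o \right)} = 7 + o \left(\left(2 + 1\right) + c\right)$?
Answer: $\frac{415939381278}{19} \approx 2.1892 \cdot 10^{10}$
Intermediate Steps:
$B{\left(o \right)} = 7 + 2 o$ ($B{\left(o \right)} = 7 + o \left(\left(2 + 1\right) - 1\right) = 7 + o \left(3 - 1\right) = 7 + o 2 = 7 + 2 o$)
$R = - \frac{401}{38}$ ($R = \frac{2406}{-228} = 2406 \left(- \frac{1}{228}\right) = - \frac{401}{38} \approx -10.553$)
$\left(R + 481906\right) \left(\left(B{\left(43 \right)} - 87281\right) + 132616\right) = \left(- \frac{401}{38} + 481906\right) \left(\left(\left(7 + 2 \cdot 43\right) - 87281\right) + 132616\right) = \frac{18312027 \left(\left(\left(7 + 86\right) - 87281\right) + 132616\right)}{38} = \frac{18312027 \left(\left(93 - 87281\right) + 132616\right)}{38} = \frac{18312027 \left(-87188 + 132616\right)}{38} = \frac{18312027}{38} \cdot 45428 = \frac{415939381278}{19}$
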